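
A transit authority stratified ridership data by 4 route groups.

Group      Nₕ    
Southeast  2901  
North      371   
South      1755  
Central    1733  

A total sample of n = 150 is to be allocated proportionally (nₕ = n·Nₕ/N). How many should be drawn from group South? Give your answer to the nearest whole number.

39

Share of group South = 1755/6760 = 0.25962.
Allocate 150 × 0.25962 = 38.942... → 39.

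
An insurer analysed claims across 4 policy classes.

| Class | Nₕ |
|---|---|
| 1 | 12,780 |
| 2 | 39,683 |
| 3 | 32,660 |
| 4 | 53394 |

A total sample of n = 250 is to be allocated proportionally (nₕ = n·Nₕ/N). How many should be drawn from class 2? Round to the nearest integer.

Share of class 2 = 39683/138517 = 0.28648.
Allocate 250 × 0.28648 = 71.621... → 72.

72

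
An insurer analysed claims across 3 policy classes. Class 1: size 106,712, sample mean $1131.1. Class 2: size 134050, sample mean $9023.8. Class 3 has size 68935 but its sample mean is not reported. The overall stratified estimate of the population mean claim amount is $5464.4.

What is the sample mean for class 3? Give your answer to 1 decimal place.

Σ Nₕx̄ₕ = N·μ, so 68935·x̄_3 = 309697·5464.4 − (106712·1131.1 + 134050·9023.8).
= 1692308286.8 − 1330342333.2 = 361965953.6.
x̄_3 = 361965953.6 / 68935 = 5250.830... → 5250.8.

5250.8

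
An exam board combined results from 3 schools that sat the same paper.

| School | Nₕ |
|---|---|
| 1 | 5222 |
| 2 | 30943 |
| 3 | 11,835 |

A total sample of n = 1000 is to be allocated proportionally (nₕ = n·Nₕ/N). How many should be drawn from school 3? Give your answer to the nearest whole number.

247

Share of school 3 = 11835/48000 = 0.24656.
Allocate 1000 × 0.24656 = 246.563... → 247.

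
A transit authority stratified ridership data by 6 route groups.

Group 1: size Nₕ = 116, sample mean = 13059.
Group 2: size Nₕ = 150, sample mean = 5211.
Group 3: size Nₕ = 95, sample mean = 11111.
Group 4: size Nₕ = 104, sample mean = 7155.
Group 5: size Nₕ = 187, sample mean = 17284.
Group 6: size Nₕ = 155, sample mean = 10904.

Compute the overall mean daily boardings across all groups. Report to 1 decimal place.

N = 807; weights Wₕ = Nₕ/N = (0.1437, 0.1859, 0.1177, 0.1289, 0.2317, 0.1921).
x̄_st = Σ Wₕ·x̄ₕ = 0.1437·13059 + 0.1859·5211 + 0.1177·11111 + 0.1289·7155 + 0.2317·17284 + 0.1921·10904 ≈ 11175.201...
→ 11175.2.

11175.2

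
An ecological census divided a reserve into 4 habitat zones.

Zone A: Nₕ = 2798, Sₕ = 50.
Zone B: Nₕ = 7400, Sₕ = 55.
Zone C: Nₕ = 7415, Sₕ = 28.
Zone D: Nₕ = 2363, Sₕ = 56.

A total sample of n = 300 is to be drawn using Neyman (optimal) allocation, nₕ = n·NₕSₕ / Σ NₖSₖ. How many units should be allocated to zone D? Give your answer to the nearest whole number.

A: NₕSₕ = 2798·50 = 139900
B: NₕSₕ = 7400·55 = 407000
C: NₕSₕ = 7415·28 = 207620
D: NₕSₕ = 2363·56 = 132328
Σ NₕSₕ = 886848.
n_D = 300·132328/886848 = 44.763... → 45.

45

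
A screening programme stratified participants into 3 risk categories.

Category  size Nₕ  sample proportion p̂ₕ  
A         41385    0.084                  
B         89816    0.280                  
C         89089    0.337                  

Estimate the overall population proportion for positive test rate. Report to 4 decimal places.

N = 41385 + 89816 + 89089 = 220290.
Overall proportion = Σ (Nₕ/N)·p̂ₕ.
Σ Nₕp̂ₕ = 3476.34 + 25148.48 + 30022.993 = 58647.813.
58647.813 / 220290 = 0.266230... → 0.2662.

0.2662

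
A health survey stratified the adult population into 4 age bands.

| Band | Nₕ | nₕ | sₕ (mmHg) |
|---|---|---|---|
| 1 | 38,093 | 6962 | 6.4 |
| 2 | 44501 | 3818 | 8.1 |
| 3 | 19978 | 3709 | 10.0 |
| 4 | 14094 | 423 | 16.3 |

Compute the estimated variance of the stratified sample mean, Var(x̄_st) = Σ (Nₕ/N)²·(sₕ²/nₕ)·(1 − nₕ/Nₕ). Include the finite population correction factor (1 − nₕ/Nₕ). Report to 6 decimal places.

N = 116666; Wₕ = Nₕ/N.
band 1: (38093/116666)²·6.4²/6962·(1 − 6962/38093) = 0.000512596
band 2: (44501/116666)²·8.1²/3818·(1 − 3818/44501) = 0.002285747
band 3: (19978/116666)²·10.0²/3709·(1 − 3709/19978) = 0.000643824
band 4: (14094/116666)²·16.3²/423·(1 − 423/14094) = 0.008891618
Sum = 0.012333786 → 0.012334.

0.012334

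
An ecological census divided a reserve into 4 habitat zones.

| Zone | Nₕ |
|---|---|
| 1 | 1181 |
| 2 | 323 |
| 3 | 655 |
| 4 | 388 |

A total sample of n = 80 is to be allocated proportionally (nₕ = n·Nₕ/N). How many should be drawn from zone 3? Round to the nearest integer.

Share of zone 3 = 655/2547 = 0.25717.
Allocate 80 × 0.25717 = 20.573... → 21.

21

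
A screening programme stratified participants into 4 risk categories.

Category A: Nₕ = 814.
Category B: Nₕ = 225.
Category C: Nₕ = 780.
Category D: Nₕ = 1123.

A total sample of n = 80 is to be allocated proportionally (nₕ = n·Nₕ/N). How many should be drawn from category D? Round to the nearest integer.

N = 814 + 225 + 780 + 1123 = 2942.
n_D = 80·1123/2942 = 30.537... → 31.

31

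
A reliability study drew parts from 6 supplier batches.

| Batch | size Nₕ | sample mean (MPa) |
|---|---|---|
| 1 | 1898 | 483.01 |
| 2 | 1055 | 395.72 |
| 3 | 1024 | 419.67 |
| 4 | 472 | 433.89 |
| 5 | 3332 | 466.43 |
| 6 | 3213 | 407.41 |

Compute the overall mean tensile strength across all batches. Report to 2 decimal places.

439.51

N = 10994; weights Wₕ = Nₕ/N = (0.1726, 0.0960, 0.0931, 0.0429, 0.3031, 0.2923).
x̄_st = Σ Wₕ·x̄ₕ = 0.1726·483.01 + 0.0960·395.72 + 0.0931·419.67 + 0.0429·433.89 + 0.3031·466.43 + 0.2923·407.41 ≈ 439.5060...
→ 439.51.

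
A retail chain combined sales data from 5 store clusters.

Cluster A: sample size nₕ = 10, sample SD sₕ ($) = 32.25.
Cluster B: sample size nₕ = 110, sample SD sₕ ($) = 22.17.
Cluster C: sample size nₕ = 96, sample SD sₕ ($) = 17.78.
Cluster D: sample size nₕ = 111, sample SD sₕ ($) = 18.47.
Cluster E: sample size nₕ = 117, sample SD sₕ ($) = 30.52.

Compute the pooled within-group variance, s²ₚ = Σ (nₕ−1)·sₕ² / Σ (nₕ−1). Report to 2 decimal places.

Degrees of freedom: 9 + 109 + 95 + 110 + 116 = 439.
Σ(nₕ−1)sₕ² = 9·1040.0625 + 109·491.5089 + 95·316.1284 + 110·341.1409 + 116·931.4704 = 238543.296.
s²ₚ = 238543.296 / 439 = 543.3788... → 543.38.

543.38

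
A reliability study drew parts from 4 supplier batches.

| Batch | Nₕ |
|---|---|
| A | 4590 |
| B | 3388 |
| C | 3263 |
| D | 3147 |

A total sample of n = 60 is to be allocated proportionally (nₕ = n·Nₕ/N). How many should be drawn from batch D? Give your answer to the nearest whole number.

13

Share of batch D = 3147/14388 = 0.21872.
Allocate 60 × 0.21872 = 13.123... → 13.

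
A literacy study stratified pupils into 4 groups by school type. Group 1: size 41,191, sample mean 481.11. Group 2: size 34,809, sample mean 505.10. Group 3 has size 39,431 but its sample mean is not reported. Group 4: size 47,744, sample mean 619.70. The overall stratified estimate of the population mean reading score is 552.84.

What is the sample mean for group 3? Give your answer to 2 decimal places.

588.96

N = 41191 + 34809 + 39431 + 47744 = 163175.
Overall total = μ·N = 552.84·163175 = 90209667.
Subtract the known strata: 41191·481.11 + 34809·505.10 + 47744·619.70 = 66986384.71.
Remaining total for group 3: 90209667 − 66986384.71 = 23223282.29.
Divide by its size: 23223282.29 / 39431 = 588.9600... → 588.96.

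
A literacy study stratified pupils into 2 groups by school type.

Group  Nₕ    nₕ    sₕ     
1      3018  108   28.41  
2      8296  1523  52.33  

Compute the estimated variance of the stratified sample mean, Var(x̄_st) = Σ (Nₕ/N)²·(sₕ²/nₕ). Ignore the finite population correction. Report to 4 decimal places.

1.4985

N = 11314; Wₕ = Nₕ/N.
group 1: (3018/11314)²·28.41²/108 = 0.5317712
group 2: (8296/11314)²·52.33²/1523 = 0.9667334
Sum = 1.4985046 → 1.4985.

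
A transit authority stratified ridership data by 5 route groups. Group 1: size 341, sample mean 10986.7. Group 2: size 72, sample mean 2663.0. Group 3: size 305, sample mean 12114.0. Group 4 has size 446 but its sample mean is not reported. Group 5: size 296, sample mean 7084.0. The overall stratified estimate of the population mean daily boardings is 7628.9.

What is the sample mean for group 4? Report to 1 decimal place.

3157.8

Σ Nₕx̄ₕ = N·μ, so 446·x̄_4 = 1460·7628.9 − (341·10986.7 + 72·2663.0 + 305·12114.0 + 296·7084.0).
= 11138194 − 9729834.7 = 1408359.3.
x̄_4 = 1408359.3 / 446 = 3157.756... → 3157.8.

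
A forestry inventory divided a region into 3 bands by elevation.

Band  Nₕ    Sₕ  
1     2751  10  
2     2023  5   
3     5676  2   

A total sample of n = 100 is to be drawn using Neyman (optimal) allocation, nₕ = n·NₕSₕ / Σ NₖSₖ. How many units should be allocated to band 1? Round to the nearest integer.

56

Σ NₕSₕ = 2751·10 + 2023·5 + 5676·2 = 48977.
Share for 1: 27510/48977 = 0.56169.
n_1 = 100 × 0.56169 = 56.169... → 56.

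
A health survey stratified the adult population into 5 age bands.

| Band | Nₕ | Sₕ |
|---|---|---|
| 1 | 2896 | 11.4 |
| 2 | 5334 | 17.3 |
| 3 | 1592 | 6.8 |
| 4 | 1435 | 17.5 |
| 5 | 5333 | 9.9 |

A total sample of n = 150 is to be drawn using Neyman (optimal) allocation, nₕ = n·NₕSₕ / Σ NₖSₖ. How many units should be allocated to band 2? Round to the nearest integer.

65

1: NₕSₕ = 2896·11.4 = 33014.4
2: NₕSₕ = 5334·17.3 = 92278.2
3: NₕSₕ = 1592·6.8 = 10825.6
4: NₕSₕ = 1435·17.5 = 25112.5
5: NₕSₕ = 5333·9.9 = 52796.7
Σ NₕSₕ = 214027.4.
n_2 = 150·92278.2/214027.4 = 64.673... → 65.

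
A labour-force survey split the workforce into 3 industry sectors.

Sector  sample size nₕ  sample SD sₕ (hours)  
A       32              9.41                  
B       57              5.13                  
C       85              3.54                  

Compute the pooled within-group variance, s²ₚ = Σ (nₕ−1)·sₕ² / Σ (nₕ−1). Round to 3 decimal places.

30.827

A: (32−1)·9.41² = 31·88.5481 = 2744.9911
B: (57−1)·5.13² = 56·26.3169 = 1473.7464
C: (85−1)·3.54² = 84·12.5316 = 1052.6544
Numerator = 5271.3919; denominator = Σ(nₕ−1) = 171.
s²ₚ = 5271.3919/171 = 30.82685... → 30.827.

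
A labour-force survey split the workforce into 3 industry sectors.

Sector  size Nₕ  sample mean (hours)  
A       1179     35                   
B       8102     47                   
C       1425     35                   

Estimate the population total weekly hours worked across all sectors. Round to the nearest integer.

Estimate total by summing Nₕ·x̄ₕ over strata.
1179·35 + 8102·47 + 1425·35 = 41265 + 380794 + 49875 = 471934.

471934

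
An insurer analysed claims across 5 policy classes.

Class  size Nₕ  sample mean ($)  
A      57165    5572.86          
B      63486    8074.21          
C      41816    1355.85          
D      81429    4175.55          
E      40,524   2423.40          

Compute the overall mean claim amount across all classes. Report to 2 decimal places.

4662.42

N = 284420; weights Wₕ = Nₕ/N = (0.2010, 0.2232, 0.1470, 0.2863, 0.1425).
x̄_st = Σ Wₕ·x̄ₕ = 0.2010·5572.86 + 0.2232·8074.21 + 0.1470·1355.85 + 0.2863·4175.55 + 0.1425·2423.40 ≈ 4662.4175...
→ 4662.42.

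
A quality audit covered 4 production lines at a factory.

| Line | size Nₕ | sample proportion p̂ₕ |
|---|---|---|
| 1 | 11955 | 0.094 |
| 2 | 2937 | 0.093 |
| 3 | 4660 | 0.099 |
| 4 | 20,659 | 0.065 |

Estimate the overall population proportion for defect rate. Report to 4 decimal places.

Wₕ = Nₕ/N with N = 40211: 0.2973, 0.0730, 0.1159, 0.5138.
p̂_st = 0.2973·0.094 + 0.0730·0.093 + 0.1159·0.099 + 0.5138·0.065 ≈ 0.079607... → 0.0796.

0.0796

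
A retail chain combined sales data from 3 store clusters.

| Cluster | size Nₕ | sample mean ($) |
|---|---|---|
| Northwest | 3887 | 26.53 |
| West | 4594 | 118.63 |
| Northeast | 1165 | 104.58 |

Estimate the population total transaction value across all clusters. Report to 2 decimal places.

Northwest: 3887·26.53 = 103122.11
West: 4594·118.63 = 544986.22
Northeast: 1165·104.58 = 121835.7
τ̂ = Σ Nₕx̄ₕ = 769944.03.

769944.03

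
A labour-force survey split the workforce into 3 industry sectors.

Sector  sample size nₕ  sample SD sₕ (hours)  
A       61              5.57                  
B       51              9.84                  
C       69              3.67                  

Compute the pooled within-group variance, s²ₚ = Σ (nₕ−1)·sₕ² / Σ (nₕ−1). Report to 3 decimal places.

42.801

A: (61−1)·5.57² = 60·31.0249 = 1861.494
B: (51−1)·9.84² = 50·96.8256 = 4841.28
C: (69−1)·3.67² = 68·13.4689 = 915.8852
Numerator = 7618.6592; denominator = Σ(nₕ−1) = 178.
s²ₚ = 7618.6592/178 = 42.80146... → 42.801.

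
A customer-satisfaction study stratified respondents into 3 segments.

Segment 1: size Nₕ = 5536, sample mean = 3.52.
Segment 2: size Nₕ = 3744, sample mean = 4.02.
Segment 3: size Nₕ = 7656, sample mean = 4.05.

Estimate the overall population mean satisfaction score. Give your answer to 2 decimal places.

N = 5536 + 3744 + 7656 = 16936.
Weight each subgroup mean by Nₕ/N and sum.
Σ Nₕx̄ₕ = 5536·3.52 + 3744·4.02 + 7656·4.05 = 19486.72 + 15050.88 + 31006.8 = 65544.4.
Divide by N: 65544.4 / 16936 = 3.8701... → 3.87.

3.87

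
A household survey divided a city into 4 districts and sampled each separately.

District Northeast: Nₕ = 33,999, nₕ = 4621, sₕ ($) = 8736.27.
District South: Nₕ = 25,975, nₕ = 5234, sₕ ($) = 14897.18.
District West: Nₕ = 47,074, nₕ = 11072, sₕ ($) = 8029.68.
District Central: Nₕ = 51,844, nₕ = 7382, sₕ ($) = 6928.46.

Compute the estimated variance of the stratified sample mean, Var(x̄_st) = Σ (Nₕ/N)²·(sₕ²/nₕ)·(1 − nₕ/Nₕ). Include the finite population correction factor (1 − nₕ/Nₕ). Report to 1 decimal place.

N = 158892. Term for each stratum: Wₕ²sₕ²/nₕ·(1−nₕ/Nₕ).
Var(x̄_st) = 653.4321 + 904.8063 + 390.9076 + 593.7216 = 2542.8674 → 2542.9.

2542.9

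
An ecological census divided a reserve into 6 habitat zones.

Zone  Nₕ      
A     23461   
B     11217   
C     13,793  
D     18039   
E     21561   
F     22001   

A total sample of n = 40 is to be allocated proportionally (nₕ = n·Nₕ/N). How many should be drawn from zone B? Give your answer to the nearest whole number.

N = 23461 + 11217 + 13793 + 18039 + 21561 + 22001 = 110072.
n_B = 40·11217/110072 = 4.076... → 4.

4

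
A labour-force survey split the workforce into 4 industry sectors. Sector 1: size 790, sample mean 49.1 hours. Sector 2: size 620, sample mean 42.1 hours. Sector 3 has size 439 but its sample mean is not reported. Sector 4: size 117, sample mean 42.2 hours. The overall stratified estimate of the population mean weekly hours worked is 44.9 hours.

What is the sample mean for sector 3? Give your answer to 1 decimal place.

42.0

N = 790 + 620 + 439 + 117 = 1966.
Overall total = μ·N = 44.9·1966 = 88273.4.
Subtract the known strata: 790·49.1 + 620·42.1 + 117·42.2 = 69828.4.
Remaining total for sector 3: 88273.4 − 69828.4 = 18445.
Divide by its size: 18445 / 439 = 42.016... → 42.0.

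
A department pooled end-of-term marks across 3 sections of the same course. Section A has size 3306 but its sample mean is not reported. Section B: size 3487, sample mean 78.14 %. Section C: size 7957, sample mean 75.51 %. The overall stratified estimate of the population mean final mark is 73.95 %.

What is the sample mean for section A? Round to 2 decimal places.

65.78

N = 3306 + 3487 + 7957 = 14750.
Overall total = μ·N = 73.95·14750 = 1090762.5.
Subtract the known strata: 3487·78.14 + 7957·75.51 = 873307.25.
Remaining total for section A: 1090762.5 − 873307.25 = 217455.25.
Divide by its size: 217455.25 / 3306 = 65.7759... → 65.78.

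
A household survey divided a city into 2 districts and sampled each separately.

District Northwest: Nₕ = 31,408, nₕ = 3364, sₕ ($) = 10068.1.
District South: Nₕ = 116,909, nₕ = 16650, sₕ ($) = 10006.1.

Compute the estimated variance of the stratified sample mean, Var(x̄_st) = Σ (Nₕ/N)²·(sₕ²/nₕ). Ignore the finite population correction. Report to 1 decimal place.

5087.5

N = 148317; Wₕ = Nₕ/N.
district Northwest: (31408/148317)²·10068.1²/3364 = 1351.2564
district South: (116909/148317)²·10006.1²/16650 = 3736.1944
Sum = 5087.4508 → 5087.5.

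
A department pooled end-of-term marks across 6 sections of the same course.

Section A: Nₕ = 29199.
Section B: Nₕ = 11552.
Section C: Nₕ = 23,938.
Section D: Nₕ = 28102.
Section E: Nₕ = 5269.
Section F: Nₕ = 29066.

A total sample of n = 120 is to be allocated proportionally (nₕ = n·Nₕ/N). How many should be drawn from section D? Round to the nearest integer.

27

N = 29199 + 11552 + 23938 + 28102 + 5269 + 29066 = 127126.
n_D = 120·28102/127126 = 26.527... → 27.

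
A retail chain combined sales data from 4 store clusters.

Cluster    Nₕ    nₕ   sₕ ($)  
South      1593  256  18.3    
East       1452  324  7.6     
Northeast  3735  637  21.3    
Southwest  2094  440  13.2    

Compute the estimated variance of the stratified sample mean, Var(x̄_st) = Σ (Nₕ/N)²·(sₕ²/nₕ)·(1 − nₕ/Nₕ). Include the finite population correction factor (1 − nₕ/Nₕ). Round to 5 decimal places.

N = 8874; Wₕ = Nₕ/N.
cluster South: (1593/8874)²·18.3²/256·(1 − 256/1593) = 0.03538104
cluster East: (1452/8874)²·7.6²/324·(1 − 324/1452) = 0.00370782
cluster Northeast: (3735/8874)²·21.3²/637·(1 − 637/3735) = 0.10465330
cluster Southwest: (2094/8874)²·13.2²/440·(1 − 440/2094) = 0.01741681
Sum = 0.16115897 → 0.16116.

0.16116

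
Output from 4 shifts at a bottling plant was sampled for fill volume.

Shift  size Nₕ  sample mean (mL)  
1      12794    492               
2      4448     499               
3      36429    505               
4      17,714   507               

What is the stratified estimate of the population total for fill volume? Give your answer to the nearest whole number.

1: 12794·492 = 6294648
2: 4448·499 = 2219552
3: 36429·505 = 18396645
4: 17714·507 = 8980998
τ̂ = Σ Nₕx̄ₕ = 35891843.

35891843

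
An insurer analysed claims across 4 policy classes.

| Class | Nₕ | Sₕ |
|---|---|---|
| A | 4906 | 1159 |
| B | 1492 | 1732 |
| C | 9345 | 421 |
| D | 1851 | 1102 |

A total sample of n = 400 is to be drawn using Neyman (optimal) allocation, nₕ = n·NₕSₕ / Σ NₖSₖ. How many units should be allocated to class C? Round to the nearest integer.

A: NₕSₕ = 4906·1159 = 5686054
B: NₕSₕ = 1492·1732 = 2584144
C: NₕSₕ = 9345·421 = 3934245
D: NₕSₕ = 1851·1102 = 2039802
Σ NₕSₕ = 14244245.
n_C = 400·3934245/14244245 = 110.480... → 110.

110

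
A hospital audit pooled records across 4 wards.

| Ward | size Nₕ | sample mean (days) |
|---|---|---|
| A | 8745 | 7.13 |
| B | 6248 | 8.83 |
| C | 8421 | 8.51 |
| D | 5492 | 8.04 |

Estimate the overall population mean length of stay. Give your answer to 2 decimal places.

N = 8745 + 6248 + 8421 + 5492 = 28906.
The stratified mean weights each stratum mean by its population share Nₕ/N.
Σ Nₕx̄ₕ = 8745·7.13 + 6248·8.83 + 8421·8.51 + 5492·8.04 = 62351.85 + 55169.84 + 71662.71 + 44155.68 = 233340.08.
Divide by N: 233340.08 / 28906 = 8.0724... → 8.07.

8.07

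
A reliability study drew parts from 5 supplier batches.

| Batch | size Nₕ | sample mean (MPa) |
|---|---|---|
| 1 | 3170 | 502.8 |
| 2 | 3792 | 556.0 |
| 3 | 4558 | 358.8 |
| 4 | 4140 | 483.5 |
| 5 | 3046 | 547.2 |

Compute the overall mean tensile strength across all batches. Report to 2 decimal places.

481.46

N = 18706; weights Wₕ = Nₕ/N = (0.1695, 0.2027, 0.2437, 0.2213, 0.1628).
x̄_st = Σ Wₕ·x̄ₕ = 0.1695·502.8 + 0.2027·556.0 + 0.2437·358.8 + 0.2213·483.5 + 0.1628·547.2 ≈ 481.4551...
→ 481.46.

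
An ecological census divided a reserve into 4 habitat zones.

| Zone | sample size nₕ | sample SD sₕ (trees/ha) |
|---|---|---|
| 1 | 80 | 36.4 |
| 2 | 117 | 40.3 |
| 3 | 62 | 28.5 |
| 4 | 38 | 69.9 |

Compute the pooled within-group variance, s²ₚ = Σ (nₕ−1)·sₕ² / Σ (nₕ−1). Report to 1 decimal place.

1: (80−1)·36.4² = 79·1324.96 = 104671.84
2: (117−1)·40.3² = 116·1624.09 = 188394.44
3: (62−1)·28.5² = 61·812.25 = 49547.25
4: (38−1)·69.9² = 37·4886.01 = 180782.37
Numerator = 523395.9; denominator = Σ(nₕ−1) = 293.
s²ₚ = 523395.9/293 = 1786.334... → 1786.3.

1786.3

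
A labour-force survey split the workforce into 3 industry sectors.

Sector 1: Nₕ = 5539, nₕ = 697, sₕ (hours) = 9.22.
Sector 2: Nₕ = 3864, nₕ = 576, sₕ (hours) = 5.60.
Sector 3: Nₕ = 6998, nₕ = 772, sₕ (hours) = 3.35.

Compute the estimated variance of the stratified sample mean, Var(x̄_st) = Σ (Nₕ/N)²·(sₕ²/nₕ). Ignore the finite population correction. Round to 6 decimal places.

N = 16401; Wₕ = Nₕ/N.
sector 1: (5539/16401)²·9.22²/697 = 0.013910769
sector 2: (3864/16401)²·5.60²/576 = 0.003021949
sector 3: (6998/16401)²·3.35²/772 = 0.002646547
Sum = 0.019579265 → 0.019579.

0.019579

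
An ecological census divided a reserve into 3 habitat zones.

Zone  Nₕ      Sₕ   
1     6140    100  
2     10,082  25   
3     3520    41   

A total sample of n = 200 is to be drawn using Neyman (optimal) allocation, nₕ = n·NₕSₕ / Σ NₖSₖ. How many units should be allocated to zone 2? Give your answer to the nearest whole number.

1: NₕSₕ = 6140·100 = 614000
2: NₕSₕ = 10082·25 = 252050
3: NₕSₕ = 3520·41 = 144320
Σ NₕSₕ = 1010370.
n_2 = 200·252050/1010370 = 49.893... → 50.

50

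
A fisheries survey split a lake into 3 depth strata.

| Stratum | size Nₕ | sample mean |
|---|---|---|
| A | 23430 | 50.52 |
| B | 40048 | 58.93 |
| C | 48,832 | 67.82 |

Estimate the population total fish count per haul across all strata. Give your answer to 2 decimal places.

Estimate total by summing Nₕ·x̄ₕ over strata.
23430·50.52 + 40048·58.93 + 48832·67.82 = 1183683.6 + 2360028.64 + 3311786.24 = 6855498.48.

6855498.48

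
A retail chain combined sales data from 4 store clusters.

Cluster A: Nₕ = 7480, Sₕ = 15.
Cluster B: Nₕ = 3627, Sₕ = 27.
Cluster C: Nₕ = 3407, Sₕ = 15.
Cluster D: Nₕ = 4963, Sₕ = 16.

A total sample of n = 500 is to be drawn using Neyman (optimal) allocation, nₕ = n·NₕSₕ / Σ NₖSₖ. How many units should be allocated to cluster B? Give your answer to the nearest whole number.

144

A: NₕSₕ = 7480·15 = 112200
B: NₕSₕ = 3627·27 = 97929
C: NₕSₕ = 3407·15 = 51105
D: NₕSₕ = 4963·16 = 79408
Σ NₕSₕ = 340642.
n_B = 500·97929/340642 = 143.742... → 144.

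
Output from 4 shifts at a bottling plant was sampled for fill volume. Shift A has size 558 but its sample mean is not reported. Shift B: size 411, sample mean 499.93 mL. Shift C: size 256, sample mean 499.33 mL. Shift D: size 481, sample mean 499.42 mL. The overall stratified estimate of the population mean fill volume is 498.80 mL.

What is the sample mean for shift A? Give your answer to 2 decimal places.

497.19

N = 558 + 411 + 256 + 481 = 1706.
Overall total = μ·N = 498.80·1706 = 850952.8.
Subtract the known strata: 411·499.93 + 256·499.33 + 481·499.42 = 573520.73.
Remaining total for shift A: 850952.8 − 573520.73 = 277432.07.
Divide by its size: 277432.07 / 558 = 497.1901... → 497.19.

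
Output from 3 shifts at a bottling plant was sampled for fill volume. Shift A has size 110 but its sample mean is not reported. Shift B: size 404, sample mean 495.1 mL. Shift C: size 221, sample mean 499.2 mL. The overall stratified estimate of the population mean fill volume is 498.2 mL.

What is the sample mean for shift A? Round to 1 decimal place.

N = 110 + 404 + 221 = 735.
Overall total = μ·N = 498.2·735 = 366177.
Subtract the known strata: 404·495.1 + 221·499.2 = 310343.6.
Remaining total for shift A: 366177 − 310343.6 = 55833.4.
Divide by its size: 55833.4 / 110 = 507.576... → 507.6.

507.6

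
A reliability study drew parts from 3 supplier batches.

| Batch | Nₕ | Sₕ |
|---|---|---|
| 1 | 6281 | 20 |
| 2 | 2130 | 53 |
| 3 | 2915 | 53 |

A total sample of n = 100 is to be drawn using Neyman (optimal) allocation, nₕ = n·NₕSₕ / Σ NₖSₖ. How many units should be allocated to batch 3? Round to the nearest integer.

Σ NₕSₕ = 6281·20 + 2130·53 + 2915·53 = 393005.
Share for 3: 154495/393005 = 0.39311.
n_3 = 100 × 0.39311 = 39.311... → 39.

39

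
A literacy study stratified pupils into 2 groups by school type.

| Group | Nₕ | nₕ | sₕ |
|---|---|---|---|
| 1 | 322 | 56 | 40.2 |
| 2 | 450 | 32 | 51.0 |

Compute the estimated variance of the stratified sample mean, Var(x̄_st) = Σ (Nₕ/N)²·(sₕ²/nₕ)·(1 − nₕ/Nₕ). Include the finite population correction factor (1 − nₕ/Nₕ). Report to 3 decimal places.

29.801

N = 772; Wₕ = Nₕ/N.
group 1: (322/772)²·40.2²/56·(1 − 56/322) = 4.147315
group 2: (450/772)²·51.0²/32·(1 − 32/450) = 25.653378
Sum = 29.800693 → 29.801.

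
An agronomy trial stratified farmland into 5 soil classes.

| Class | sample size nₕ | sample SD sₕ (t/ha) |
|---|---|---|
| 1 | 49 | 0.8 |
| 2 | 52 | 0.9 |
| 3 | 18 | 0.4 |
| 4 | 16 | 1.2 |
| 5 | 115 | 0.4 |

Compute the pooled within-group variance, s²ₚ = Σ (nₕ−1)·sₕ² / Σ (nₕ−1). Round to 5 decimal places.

0.46771

Degrees of freedom: 48 + 51 + 17 + 15 + 114 = 245.
Σ(nₕ−1)sₕ² = 48·0.64 + 51·0.81 + 17·0.16 + 15·1.44 + 114·0.16 = 114.59.
s²ₚ = 114.59 / 245 = 0.4677143... → 0.46771.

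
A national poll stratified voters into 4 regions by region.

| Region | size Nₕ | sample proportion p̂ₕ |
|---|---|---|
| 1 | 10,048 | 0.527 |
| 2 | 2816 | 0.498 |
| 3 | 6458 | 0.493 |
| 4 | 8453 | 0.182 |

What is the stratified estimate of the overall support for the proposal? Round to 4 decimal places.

Wₕ = Nₕ/N with N = 27775: 0.3618, 0.1014, 0.2325, 0.3043.
p̂_st = 0.3618·0.527 + 0.1014·0.498 + 0.2325·0.493 + 0.3043·0.182 ≈ 0.411158... → 0.4112.

0.4112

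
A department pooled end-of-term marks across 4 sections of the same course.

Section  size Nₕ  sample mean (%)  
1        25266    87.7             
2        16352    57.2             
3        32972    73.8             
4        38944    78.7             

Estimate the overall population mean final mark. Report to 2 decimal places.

76.18

N = 25266 + 16352 + 32972 + 38944 = 113534.
Weight each subgroup mean by Nₕ/N and sum.
Σ Nₕx̄ₕ = 25266·87.7 + 16352·57.2 + 32972·73.8 + 38944·78.7 = 2215828.2 + 935334.4 + 2433333.6 + 3064892.8 = 8649389.
Divide by N: 8649389 / 113534 = 76.1832... → 76.18.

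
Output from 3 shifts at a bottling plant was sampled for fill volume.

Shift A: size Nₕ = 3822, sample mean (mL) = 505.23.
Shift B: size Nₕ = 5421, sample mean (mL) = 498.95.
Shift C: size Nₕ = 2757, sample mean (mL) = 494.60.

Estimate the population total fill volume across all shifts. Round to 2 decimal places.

5999409.21

Population total = Σ Nₕ·x̄ₕ (each stratum's size times its mean).
3822·505.23 + 5421·498.95 + 2757·494.60 = 1930989.06 + 2704807.95 + 1363612.2 = 5999409.21.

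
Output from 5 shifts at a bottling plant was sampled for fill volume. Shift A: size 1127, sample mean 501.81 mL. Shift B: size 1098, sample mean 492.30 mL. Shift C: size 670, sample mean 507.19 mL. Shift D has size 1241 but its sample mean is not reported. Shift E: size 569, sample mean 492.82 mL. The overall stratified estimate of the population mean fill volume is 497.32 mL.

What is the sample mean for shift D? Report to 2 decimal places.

N = 1127 + 1098 + 670 + 1241 + 569 = 4705.
Overall total = μ·N = 497.32·4705 = 2339890.6.
Subtract the known strata: 1127·501.81 + 1098·492.30 + 670·507.19 + 569·492.82 = 1726317.15.
Remaining total for shift D: 2339890.6 − 1726317.15 = 613573.45.
Divide by its size: 613573.45 / 1241 = 494.4186... → 494.42.

494.42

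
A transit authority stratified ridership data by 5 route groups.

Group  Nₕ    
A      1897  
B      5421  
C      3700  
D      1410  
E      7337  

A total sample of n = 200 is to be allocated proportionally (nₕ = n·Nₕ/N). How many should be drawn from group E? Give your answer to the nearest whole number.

N = 1897 + 5421 + 3700 + 1410 + 7337 = 19765.
n_E = 200·7337/19765 = 74.242... → 74.

74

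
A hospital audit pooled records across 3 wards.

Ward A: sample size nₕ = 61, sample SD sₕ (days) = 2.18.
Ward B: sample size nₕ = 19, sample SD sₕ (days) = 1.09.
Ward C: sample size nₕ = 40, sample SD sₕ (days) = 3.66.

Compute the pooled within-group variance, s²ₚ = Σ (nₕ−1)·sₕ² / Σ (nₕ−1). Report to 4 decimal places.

Degrees of freedom: 60 + 18 + 39 = 117.
Σ(nₕ−1)sₕ² = 60·4.7524 + 18·1.1881 + 39·13.3956 = 828.9582.
s²ₚ = 828.9582 / 117 = 7.085113... → 7.0851.

7.0851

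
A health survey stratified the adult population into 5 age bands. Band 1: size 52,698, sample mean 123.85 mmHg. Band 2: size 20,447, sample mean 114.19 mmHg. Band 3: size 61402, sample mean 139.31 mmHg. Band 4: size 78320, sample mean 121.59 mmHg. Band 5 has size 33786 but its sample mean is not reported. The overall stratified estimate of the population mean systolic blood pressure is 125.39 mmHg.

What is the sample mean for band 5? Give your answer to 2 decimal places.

118.08

N = 52698 + 20447 + 61402 + 78320 + 33786 = 246653.
Overall total = μ·N = 125.39·246653 = 30927819.67.
Subtract the known strata: 52698·123.85 + 20447·114.19 + 61402·139.31 + 78320·121.59 = 26938331.65.
Remaining total for band 5: 30927819.67 − 26938331.65 = 3989488.02.
Divide by its size: 3989488.02 / 33786 = 118.0811... → 118.08.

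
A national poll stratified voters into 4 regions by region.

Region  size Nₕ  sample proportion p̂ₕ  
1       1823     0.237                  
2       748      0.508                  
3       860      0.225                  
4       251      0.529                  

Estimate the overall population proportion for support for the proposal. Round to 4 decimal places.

0.3092

N = 1823 + 748 + 860 + 251 = 3682.
Overall proportion = Σ (Nₕ/N)·p̂ₕ.
Σ Nₕp̂ₕ = 432.051 + 379.984 + 193.5 + 132.779 = 1138.314.
1138.314 / 3682 = 0.309156... → 0.3092.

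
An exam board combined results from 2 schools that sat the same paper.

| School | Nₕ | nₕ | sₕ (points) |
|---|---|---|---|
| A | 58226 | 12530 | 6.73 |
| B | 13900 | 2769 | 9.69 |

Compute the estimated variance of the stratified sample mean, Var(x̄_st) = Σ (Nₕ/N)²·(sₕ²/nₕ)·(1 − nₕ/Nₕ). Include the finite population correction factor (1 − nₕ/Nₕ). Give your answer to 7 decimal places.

0.0028573

N = 72126; Wₕ = Nₕ/N.
school A: (58226/72126)²·6.73²/12530·(1 − 12530/58226) = 0.0018488024
school B: (13900/72126)²·9.69²/2769·(1 − 2769/13900) = 0.0010085325
Sum = 0.0028573349 → 0.0028573.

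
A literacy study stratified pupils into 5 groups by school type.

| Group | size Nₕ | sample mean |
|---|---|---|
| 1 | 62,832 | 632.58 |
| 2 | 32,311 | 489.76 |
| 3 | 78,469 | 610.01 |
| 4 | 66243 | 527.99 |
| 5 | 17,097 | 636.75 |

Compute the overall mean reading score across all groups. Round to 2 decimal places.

N = 256952; weights Wₕ = Nₕ/N = (0.2445, 0.1257, 0.3054, 0.2578, 0.0665).
x̄_st = Σ Wₕ·x̄ₕ = 0.2445·632.58 + 0.1257·489.76 + 0.3054·610.01 + 0.2578·527.99 + 0.0665·636.75 ≈ 581.0421...
→ 581.04.

581.04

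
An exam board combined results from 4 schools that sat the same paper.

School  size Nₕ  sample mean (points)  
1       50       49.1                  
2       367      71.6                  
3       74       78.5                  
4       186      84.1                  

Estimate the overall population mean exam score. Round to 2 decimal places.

74.13

x̄_st = (Σ Nₕx̄ₕ) / (Σ Nₕ) = (50·49.1 + 367·71.6 + 74·78.5 + 186·84.1) / 677
= 50183.8 / 677 = 74.1267... → 74.13.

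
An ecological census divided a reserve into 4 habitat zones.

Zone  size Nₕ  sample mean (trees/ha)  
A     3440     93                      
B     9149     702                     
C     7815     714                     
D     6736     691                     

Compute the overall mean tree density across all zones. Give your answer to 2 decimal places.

625.53

N = 27140; weights Wₕ = Nₕ/N = (0.1268, 0.3371, 0.2880, 0.2482).
x̄_st = Σ Wₕ·x̄ₕ = 0.1268·93 + 0.3371·702 + 0.2880·714 + 0.2482·691 ≈ 625.5344...
→ 625.53.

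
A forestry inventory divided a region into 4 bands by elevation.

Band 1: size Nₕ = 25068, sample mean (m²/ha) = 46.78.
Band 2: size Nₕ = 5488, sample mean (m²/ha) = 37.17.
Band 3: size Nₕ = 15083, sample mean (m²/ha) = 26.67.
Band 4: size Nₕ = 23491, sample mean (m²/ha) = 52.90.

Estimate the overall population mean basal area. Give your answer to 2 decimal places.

x̄_st = (Σ Nₕx̄ₕ) / (Σ Nₕ) = (25068·46.78 + 5488·37.17 + 15083·26.67 + 23491·52.90) / 69130
= 3021607.51 / 69130 = 43.7091... → 43.71.

43.71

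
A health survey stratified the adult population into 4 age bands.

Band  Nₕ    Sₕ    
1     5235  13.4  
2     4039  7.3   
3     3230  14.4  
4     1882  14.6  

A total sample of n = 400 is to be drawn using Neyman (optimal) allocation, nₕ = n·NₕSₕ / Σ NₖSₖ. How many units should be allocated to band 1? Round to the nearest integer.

1: NₕSₕ = 5235·13.4 = 70149
2: NₕSₕ = 4039·7.3 = 29484.7
3: NₕSₕ = 3230·14.4 = 46512
4: NₕSₕ = 1882·14.6 = 27477.2
Σ NₕSₕ = 173622.9.
n_1 = 400·70149/173622.9 = 161.612... → 162.

162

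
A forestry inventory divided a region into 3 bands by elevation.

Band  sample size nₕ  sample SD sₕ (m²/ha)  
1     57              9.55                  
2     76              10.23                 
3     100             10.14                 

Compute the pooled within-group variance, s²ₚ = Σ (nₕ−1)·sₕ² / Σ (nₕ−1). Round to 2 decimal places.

100.59

1: (57−1)·9.55² = 56·91.2025 = 5107.34
2: (76−1)·10.23² = 75·104.6529 = 7848.9675
3: (100−1)·10.14² = 99·102.8196 = 10179.1404
Numerator = 23135.4479; denominator = Σ(nₕ−1) = 230.
s²ₚ = 23135.4479/230 = 100.5889... → 100.59.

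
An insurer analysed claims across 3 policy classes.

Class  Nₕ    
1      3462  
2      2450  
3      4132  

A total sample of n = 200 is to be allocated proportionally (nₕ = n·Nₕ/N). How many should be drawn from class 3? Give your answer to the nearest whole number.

82

N = 3462 + 2450 + 4132 = 10044.
n_3 = 200·4132/10044 = 82.278... → 82.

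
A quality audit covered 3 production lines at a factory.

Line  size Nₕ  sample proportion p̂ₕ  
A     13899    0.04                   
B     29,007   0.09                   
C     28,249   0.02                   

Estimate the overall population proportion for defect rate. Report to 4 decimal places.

0.0524

N = 13899 + 29007 + 28249 = 71155.
Overall proportion = Σ (Nₕ/N)·p̂ₕ.
Σ Nₕp̂ₕ = 555.96 + 2610.63 + 564.98 = 3731.57.
3731.57 / 71155 = 0.052443... → 0.0524.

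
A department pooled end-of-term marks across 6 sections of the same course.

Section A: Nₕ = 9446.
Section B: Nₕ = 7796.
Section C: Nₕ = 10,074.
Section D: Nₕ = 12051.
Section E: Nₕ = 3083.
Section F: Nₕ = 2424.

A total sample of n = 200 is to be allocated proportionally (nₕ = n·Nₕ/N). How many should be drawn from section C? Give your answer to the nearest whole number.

Share of section C = 10074/44874 = 0.22450.
Allocate 200 × 0.22450 = 44.899... → 45.

45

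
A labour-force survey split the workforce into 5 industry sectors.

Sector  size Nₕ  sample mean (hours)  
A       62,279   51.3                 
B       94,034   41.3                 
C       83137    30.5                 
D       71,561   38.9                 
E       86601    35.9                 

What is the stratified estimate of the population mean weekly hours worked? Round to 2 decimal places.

39.00

N = 397612; weights Wₕ = Nₕ/N = (0.1566, 0.2365, 0.2091, 0.1800, 0.2178).
x̄_st = Σ Wₕ·x̄ₕ = 0.1566·51.3 + 0.2365·41.3 + 0.2091·30.5 + 0.1800·38.9 + 0.2178·35.9 ≈ 39.0001...
→ 39.00.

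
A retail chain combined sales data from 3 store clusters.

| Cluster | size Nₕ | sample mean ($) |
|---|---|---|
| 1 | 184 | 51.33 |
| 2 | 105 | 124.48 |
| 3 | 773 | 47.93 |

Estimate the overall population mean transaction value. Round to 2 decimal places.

56.09

x̄_st = (Σ Nₕx̄ₕ) / (Σ Nₕ) = (184·51.33 + 105·124.48 + 773·47.93) / 1062
= 59565.01 / 1062 = 56.0876... → 56.09.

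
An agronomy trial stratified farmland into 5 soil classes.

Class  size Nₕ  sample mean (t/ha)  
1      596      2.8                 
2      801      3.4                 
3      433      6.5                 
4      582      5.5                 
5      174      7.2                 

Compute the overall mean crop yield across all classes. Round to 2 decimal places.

4.51

x̄_st = (Σ Nₕx̄ₕ) / (Σ Nₕ) = (596·2.8 + 801·3.4 + 433·6.5 + 582·5.5 + 174·7.2) / 2586
= 11660.5 / 2586 = 4.5091... → 4.51.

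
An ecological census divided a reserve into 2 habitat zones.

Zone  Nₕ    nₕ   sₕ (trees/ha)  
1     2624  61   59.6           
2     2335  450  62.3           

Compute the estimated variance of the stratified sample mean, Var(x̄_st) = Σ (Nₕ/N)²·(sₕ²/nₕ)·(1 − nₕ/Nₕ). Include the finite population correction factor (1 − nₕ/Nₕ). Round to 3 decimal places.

17.469

N = 4959. Term for each stratum: Wₕ²sₕ²/nₕ·(1−nₕ/Nₕ).
Var(x̄_st) = 15.925274 + 1.543738 = 17.469012 → 17.469.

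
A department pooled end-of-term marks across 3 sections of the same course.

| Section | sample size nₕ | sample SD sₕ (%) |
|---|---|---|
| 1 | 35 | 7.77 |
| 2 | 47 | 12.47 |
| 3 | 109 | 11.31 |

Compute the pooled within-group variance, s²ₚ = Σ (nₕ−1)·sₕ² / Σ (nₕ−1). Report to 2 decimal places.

1: (35−1)·7.77² = 34·60.3729 = 2052.6786
2: (47−1)·12.47² = 46·155.5009 = 7153.0414
3: (109−1)·11.31² = 108·127.9161 = 13814.9388
Numerator = 23020.6588; denominator = Σ(nₕ−1) = 188.
s²ₚ = 23020.6588/188 = 122.4503... → 122.45.

122.45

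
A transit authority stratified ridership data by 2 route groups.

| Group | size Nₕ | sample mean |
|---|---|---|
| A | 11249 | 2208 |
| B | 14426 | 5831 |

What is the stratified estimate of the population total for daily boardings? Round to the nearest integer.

108955798

Population total = Σ Nₕ·x̄ₕ (each stratum's size times its mean).
11249·2208 + 14426·5831 = 24837792 + 84118006 = 108955798.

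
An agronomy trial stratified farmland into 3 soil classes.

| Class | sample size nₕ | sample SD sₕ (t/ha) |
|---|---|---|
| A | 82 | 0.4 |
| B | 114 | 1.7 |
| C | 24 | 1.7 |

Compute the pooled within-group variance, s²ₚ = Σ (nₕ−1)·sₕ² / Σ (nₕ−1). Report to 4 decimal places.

Degrees of freedom: 81 + 113 + 23 = 217.
Σ(nₕ−1)sₕ² = 81·0.16 + 113·2.89 + 23·2.89 = 406.
s²ₚ = 406 / 217 = 1.870968... → 1.8710.

1.8710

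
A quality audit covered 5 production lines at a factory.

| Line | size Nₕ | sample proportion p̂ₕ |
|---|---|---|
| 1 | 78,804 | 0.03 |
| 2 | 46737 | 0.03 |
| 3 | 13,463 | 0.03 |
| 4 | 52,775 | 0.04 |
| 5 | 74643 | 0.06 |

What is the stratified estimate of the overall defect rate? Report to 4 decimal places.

Wₕ = Nₕ/N with N = 266422: 0.2958, 0.1754, 0.0505, 0.1981, 0.2802.
p̂_st = 0.2958·0.03 + 0.1754·0.03 + 0.0505·0.03 + 0.1981·0.04 + 0.2802·0.06 ≈ 0.040386... → 0.0404.

0.0404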